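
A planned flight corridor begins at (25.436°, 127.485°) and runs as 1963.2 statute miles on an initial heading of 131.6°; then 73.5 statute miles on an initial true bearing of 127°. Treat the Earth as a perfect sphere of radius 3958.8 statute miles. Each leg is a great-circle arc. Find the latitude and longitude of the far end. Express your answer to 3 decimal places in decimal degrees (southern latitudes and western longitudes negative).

latitude 4.665°, longitude 149.275°

Apply the spherical direct solution leg by leg, carrying full precision between legs.
Leg 1: from (25.436°, 127.485°), δ = 1963.2/3958.8 = 0.495908 rad, θ = 131.6° → φ = 5.306°, λ = 148.423°.
Leg 2: from (5.306°, 148.423°), δ = 73.5/3958.8 = 0.018566 rad, θ = 127° → φ = 4.665°, λ = 149.275°.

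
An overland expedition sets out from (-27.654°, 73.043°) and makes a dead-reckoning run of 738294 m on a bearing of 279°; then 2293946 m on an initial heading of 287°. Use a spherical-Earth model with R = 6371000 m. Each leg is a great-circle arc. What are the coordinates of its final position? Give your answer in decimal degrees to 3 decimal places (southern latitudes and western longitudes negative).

Apply the spherical direct solution leg by leg, carrying full precision between legs.
Leg 1: from (-27.654°, 73.043°), δ = 738294/6371000 = 0.115884 rad, θ = 279° → φ = -26.423°, λ = 65.717°.
Leg 2: from (-26.423°, 65.717°), δ = 2293946/6371000 = 0.360061 rad, θ = 287° → φ = -18.918°, λ = 44.851°.

latitude -18.918°, longitude 44.851°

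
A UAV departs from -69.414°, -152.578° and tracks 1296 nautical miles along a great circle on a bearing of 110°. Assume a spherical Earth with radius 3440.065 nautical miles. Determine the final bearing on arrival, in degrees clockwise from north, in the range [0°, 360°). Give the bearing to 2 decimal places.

final bearing 54.86°

δ = 1296/3440.065 = 0.376737 rad (21.5854°).
With φ₁ = -69.414° = -1.211503 rad and θ = 110° = 1.919862 rad:
Destination latitude: φ₂ = arcsin( sin φ₁ cos δ + cos φ₁ sin δ cos θ ) = arcsin(-0.914735) = -66.168°.
Δλ = atan2( sin θ sin δ cos φ₁ , cos δ − sin φ₁ sin φ₂ ) = atan2(0.121553, 0.073545) = 1.026679 rad = 58.824°.
λ₂ = λ₁ + Δλ = -93.754°.
The forward bearing on arrival equals the back-azimuth from the destination plus 180°.
Back-azimuth from P₂ (-66.17°, -93.75°) to P₁ (-69.41°, -152.58°), with Δλ' = λ₁ − λ₂ = -58.82°: atan2( sin Δλ' cos φ₁ , cos φ₂ sin φ₁ − sin φ₂ cos φ₁ cos Δλ' ) = 234.86°.
Final bearing = (234.86° + 180°) mod 360° = 54.86°.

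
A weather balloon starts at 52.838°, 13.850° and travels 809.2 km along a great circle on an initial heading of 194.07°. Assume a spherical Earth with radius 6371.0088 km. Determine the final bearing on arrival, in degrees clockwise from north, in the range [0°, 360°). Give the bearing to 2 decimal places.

final bearing 192.15°

δ = 809.2/6371.0088 = 0.127013 rad (7.2773°).
With φ₁ = 52.838° = 0.922197 rad and θ = 194.07° = 3.387160 rad:
Destination latitude: φ₂ = arcsin( sin φ₁ cos δ + cos φ₁ sin δ cos θ ) = arcsin(0.716288) = 45.749°.
For the longitude increment, Δλ = atan2( sin θ sin δ cos φ₁, cos δ − sin φ₁ sin φ₂ ) = atan2(-0.018602, 0.421113) = -2.529°.
λ₂ = 13.850° + -2.529° = 11.321°.
The forward bearing on arrival equals the back-azimuth from the destination plus 180°.
Back-azimuth from P₂ (45.75°, 11.32°) to P₁ (52.84°, 13.85°), with Δλ' = λ₁ − λ₂ = 2.53°: atan2( sin Δλ' cos φ₁ , cos φ₂ sin φ₁ − sin φ₂ cos φ₁ cos Δλ' ) = 12.15°.
Final bearing = (12.15° + 180°) mod 360° = 192.15°.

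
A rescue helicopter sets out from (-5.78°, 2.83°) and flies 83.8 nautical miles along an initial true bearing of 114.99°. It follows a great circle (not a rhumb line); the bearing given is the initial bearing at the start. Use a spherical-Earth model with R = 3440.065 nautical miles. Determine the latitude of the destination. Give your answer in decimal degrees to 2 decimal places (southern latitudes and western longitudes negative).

Central angle δ = d/R = 0.024360 rad.
Converting: φ₁ = -0.100880 rad, θ = 2.006954 rad.
Destination latitude: φ₂ = arcsin( sin φ₁ cos δ + cos φ₁ sin δ cos θ ) = arcsin(-0.110917) = -6.37°.
For the longitude increment, Δλ = atan2( sin θ sin δ cos φ₁, cos δ − sin φ₁ sin φ₂ ) = atan2(0.021965, 0.988533) = 1.27°.
Hence λ₂ = 2.83° + 1.27° = 4.10°.

latitude -6.37°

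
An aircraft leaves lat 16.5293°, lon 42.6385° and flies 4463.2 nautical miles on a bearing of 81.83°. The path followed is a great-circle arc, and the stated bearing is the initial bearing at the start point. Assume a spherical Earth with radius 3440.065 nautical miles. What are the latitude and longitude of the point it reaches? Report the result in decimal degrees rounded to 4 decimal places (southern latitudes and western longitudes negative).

Central angle δ = d/R = 1.297417 rad.
With φ₁ = 16.5293° = 0.288491 rad and θ = 81.83° = 1.428203 rad:
Destination latitude: φ₂ = arcsin( sin φ₁ cos δ + cos φ₁ sin δ cos θ ) = arcsin(0.207991) = 12.0047°.
Then Δλ = atan2(0.913705, 0.210812) = 1.344042 rad, from sin θ sin δ cos φ₁ over cos δ − sin φ₁ sin φ₂.
λ₂ = λ₁ + Δλ = 119.6465°.

latitude 12.0047°, longitude 119.6465°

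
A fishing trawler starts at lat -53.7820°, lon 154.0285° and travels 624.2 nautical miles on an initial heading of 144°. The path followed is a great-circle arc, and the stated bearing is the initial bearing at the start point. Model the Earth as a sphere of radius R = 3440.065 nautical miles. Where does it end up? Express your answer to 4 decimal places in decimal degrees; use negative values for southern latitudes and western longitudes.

Central angle δ = d/R = 0.181450 rad.
Start latitude φ₁ = -0.938673 rad; initial bearing θ = 2.513274 rad.
Destination latitude: φ₂ = arcsin( sin φ₁ cos δ + cos φ₁ sin δ cos θ ) = arcsin(-0.879791) = -61.6171°.
Δλ = atan2( sin θ sin δ cos φ₁ , cos δ − sin φ₁ sin φ₂ ) = atan2(0.062672, 0.273790) = 0.225029 rad = 12.8932°.
Hence λ₂ = 154.0285° + 12.8932° = 166.9217°.

latitude -61.6171°, longitude 166.9217°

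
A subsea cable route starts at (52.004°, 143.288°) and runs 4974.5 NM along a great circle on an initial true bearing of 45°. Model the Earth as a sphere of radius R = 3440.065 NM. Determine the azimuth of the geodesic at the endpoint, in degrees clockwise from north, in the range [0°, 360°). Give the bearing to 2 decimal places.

δ = 4974.5/3440.065 = 1.446048 rad (82.8525°).
Start latitude φ₁ = 0.907641 rad; initial bearing θ = 0.785398 rad.
Destination latitude: φ₂ = arcsin( sin φ₁ cos δ + cos φ₁ sin δ cos θ ) = arcsin(0.529970) = 32.003°.
For the longitude increment, Δλ = atan2( sin θ sin δ cos φ₁, cos δ − sin φ₁ sin φ₂ ) = atan2(0.431917, -0.293220) = 124.172°.
λ₂ = 143.288° + 124.172° = 267.460°, normalized to (−180°, 180°] → -92.540°.
The forward bearing on arrival equals the back-azimuth from the destination plus 180°.
Back-azimuth from P₂ (32.00°, -92.54°) to P₁ (52.00°, 143.29°), with Δλ' = λ₁ − λ₂ = 235.83°: atan2( sin Δλ' cos φ₁ , cos φ₂ sin φ₁ − sin φ₂ cos φ₁ cos Δλ' ) = 329.12°.
Final bearing = (329.12° + 180°) mod 360° = 149.12°.

final bearing 149.12°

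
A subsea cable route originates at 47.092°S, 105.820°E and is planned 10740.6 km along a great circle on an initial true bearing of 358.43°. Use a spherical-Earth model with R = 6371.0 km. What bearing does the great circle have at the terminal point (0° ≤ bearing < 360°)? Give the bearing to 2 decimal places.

final bearing 358.35°

Angular distance δ = d/R = 10740.6 / 6371 = 1.685858 rad.
Converting: φ₁ = -0.821910 rad, θ = 6.255784 rad.
Applying the spherical law of cosines for sides, sin φ₂ = sin φ₁ cos δ + cos φ₁ sin δ cos θ = 0.760158, so φ₂ = 49.478°.
For the longitude increment, Δλ = atan2( sin θ sin δ cos φ₁, cos δ − sin φ₁ sin φ₂ ) = atan2(-0.018530, 0.441968) = -2.401°.
λ₂ = λ₁ + Δλ = 103.419°.
The forward bearing on arrival equals the back-azimuth from the destination plus 180°.
Back-azimuth from P₂ (49.48°, 103.42°) to P₁ (-47.09°, 105.82°), with Δλ' = λ₁ − λ₂ = 2.40°: atan2( sin Δλ' cos φ₁ , cos φ₂ sin φ₁ − sin φ₂ cos φ₁ cos Δλ' ) = 178.35°.
Final bearing = (178.35° + 180°) mod 360° = 358.35°.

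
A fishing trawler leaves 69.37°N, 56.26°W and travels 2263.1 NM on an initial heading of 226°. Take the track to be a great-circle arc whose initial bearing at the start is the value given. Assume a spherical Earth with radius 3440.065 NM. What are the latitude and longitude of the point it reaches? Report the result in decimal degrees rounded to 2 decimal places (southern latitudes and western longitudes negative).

latitude 36.22°, longitude -89.30°

Angular distance δ = d/R = 2263.1 / 3440.065 = 0.657865 rad.
With φ₁ = 69.37° = 1.210735 rad and θ = 226° = 3.944444 rad:
sin φ₂ = sin φ₁ cos δ + cos φ₁ sin δ cos θ = (0.935875)(0.791299) + (0.352332)(0.611429)(-0.694658) = 0.590910
φ₂ = asin(0.590910) = 0.632186 rad = 36.22°.
Then Δλ = atan2(-0.154964, 0.238281) = -0.576616 rad, from sin θ sin δ cos φ₁ over cos δ − sin φ₁ sin φ₂.
Hence λ₂ = -56.26° + -33.04° = -89.30°.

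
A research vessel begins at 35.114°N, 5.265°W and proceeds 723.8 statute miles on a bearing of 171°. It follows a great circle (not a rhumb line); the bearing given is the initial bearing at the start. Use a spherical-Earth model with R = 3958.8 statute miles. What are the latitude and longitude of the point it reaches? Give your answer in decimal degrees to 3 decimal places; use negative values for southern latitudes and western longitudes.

latitude 24.754°, longitude -3.470°

Central angle δ = d/R = 0.182833 rad.
Converting: φ₁ = 0.612855 rad, θ = 2.984513 rad.
Destination latitude: φ₂ = arcsin( sin φ₁ cos δ + cos φ₁ sin δ cos θ ) = arcsin(0.418722) = 24.754°.
Then Δλ = atan2(0.023266, 0.742482) = 0.031325 rad, from sin θ sin δ cos φ₁ over cos δ − sin φ₁ sin φ₂.
λ₂ = -5.265° + 1.795° = -3.470°.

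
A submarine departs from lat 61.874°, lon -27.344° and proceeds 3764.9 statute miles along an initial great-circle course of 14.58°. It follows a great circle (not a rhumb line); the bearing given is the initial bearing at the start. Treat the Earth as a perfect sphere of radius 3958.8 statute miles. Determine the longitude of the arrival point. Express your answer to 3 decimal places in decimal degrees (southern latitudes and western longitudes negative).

longitude 126.700°

The arc subtends δ = 3764.9/3958.8 = 0.951021 rad at the centre.
Converting: φ₁ = 1.079905 rad, θ = 0.254469 rad.
Destination latitude: φ₂ = arcsin( sin φ₁ cos δ + cos φ₁ sin δ cos θ ) = arcsin(0.883638) = 62.084°.
Δλ = atan2( sin θ sin δ cos φ₁ , cos δ − sin φ₁ sin φ₂ ) = atan2(0.096598, -0.198439) = 2.688570 rad = 154.044°.
λ₂ = -27.344° + 154.044° = 126.700°.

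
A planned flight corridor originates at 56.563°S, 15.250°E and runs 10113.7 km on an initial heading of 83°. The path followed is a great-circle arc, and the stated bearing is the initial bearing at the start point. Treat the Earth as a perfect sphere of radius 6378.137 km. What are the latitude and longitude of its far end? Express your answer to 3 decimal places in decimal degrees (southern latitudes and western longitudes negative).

Central angle δ = d/R = 1.585682 rad.
Converting: φ₁ = -0.987211 rad, θ = 1.448623 rad.
Destination latitude: φ₂ = arcsin( sin φ₁ cos δ + cos φ₁ sin δ cos θ ) = arcsin(0.079567) = 4.564°.
For the longitude increment, Δλ = atan2( sin θ sin δ cos φ₁, cos δ − sin φ₁ sin φ₂ ) = atan2(0.546852, 0.051512) = 84.619°.
λ₂ = λ₁ + Δλ = 99.869°.

latitude 4.564°, longitude 99.869°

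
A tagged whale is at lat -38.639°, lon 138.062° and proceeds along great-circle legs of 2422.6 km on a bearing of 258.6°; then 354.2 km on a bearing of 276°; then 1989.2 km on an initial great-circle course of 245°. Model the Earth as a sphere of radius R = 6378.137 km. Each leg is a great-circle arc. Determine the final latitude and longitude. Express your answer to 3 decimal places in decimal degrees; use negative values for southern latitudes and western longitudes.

Apply the spherical direct solution leg by leg, carrying full precision between legs.
Leg 1: from (-38.639°, 138.062°), δ = 2422.6/6378.137 = 0.379829 rad, θ = 258.6° → φ = -39.580°, λ = 109.927°.
Leg 2: from (-39.580°, 109.927°), δ = 354.2/6378.137 = 0.055533 rad, θ = 276° → φ = -39.175°, λ = 105.843°.
Leg 3: from (-39.175°, 105.843°), δ = 1989.2/6378.137 = 0.311878 rad, θ = 245° → φ = -44.568°, λ = 82.867°.

latitude -44.568°, longitude 82.867°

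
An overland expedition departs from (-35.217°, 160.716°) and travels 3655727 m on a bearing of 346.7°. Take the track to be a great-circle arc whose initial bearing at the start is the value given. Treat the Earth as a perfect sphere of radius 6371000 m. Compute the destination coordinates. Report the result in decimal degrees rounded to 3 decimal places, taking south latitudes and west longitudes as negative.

latitude -3.023°, longitude 153.532°

Central angle δ = d/R = 0.573807 rad.
Start latitude φ₁ = -0.614653 rad; initial bearing θ = 6.051057 rad.
Applying the spherical law of cosines for sides, sin φ₂ = sin φ₁ cos δ + cos φ₁ sin δ cos θ = -0.052728, so φ₂ = -3.023°.
For the longitude increment, Δλ = atan2( sin θ sin δ cos φ₁, cos δ − sin φ₁ sin φ₂ ) = atan2(-0.102023, 0.809433) = -7.184°.
λ₂ = λ₁ + Δλ = 153.532°.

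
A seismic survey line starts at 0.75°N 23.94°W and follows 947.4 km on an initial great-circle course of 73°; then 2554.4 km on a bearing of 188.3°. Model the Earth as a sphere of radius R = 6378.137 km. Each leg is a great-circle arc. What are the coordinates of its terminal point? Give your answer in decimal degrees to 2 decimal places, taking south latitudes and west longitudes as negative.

latitude -19.48°, longitude -19.21°

Apply the spherical direct solution leg by leg, carrying full precision between legs.
Leg 1: from (0.75°, -23.94°), δ = 947.4/6378.137 = 0.148539 rad, θ = 73° → φ = 3.22°, λ = -15.79°.
Leg 2: from (3.22°, -15.79°), δ = 2554.4/6378.137 = 0.400493 rad, θ = 188.3° → φ = -19.48°, λ = -19.21°.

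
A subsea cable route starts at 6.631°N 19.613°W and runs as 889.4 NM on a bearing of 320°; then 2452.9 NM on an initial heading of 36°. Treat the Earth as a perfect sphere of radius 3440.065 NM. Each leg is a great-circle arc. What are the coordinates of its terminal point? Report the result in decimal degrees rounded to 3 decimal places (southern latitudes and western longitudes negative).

latitude 47.339°, longitude 5.014°

Apply the spherical direct solution leg by leg, carrying full precision between legs.
Leg 1: from (6.631°, -19.613°), δ = 889.4/3440.065 = 0.258542 rad, θ = 320° → φ = 17.829°, λ = -29.554°.
Leg 2: from (17.829°, -29.554°), δ = 2452.9/3440.065 = 0.713039 rad, θ = 36° → φ = 47.339°, λ = 5.014°.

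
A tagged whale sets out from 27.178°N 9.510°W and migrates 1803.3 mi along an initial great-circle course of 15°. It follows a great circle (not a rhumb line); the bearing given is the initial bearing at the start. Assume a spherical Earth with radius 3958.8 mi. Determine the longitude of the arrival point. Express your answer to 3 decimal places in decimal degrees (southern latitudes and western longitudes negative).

The arc subtends δ = 1803.3/3958.8 = 0.455517 rad at the centre.
With φ₁ = 27.178° = 0.474346 rad and θ = 15° = 0.261799 rad:
sin φ₂ = sin φ₁ cos δ + cos φ₁ sin δ cos θ = (0.456756)(0.898034) + (0.889592)(0.439926)(0.965926) = 0.788203
φ₂ = asin(0.788203) = 0.907883 rad = 52.018°.
Then Δλ = atan2(0.101290, 0.538017) = 0.186087 rad, from sin θ sin δ cos φ₁ over cos δ − sin φ₁ sin φ₂.
Hence λ₂ = -9.510° + 10.662° = 1.152°.

longitude 1.152°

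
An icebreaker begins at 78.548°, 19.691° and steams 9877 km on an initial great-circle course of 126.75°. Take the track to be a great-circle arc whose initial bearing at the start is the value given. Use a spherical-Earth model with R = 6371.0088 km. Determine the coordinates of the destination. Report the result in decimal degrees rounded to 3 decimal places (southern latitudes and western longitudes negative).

latitude -5.664°, longitude 73.303°

The arc subtends δ = 9877/6371.0088 = 1.550304 rad at the centre.
With φ₁ = 78.548° = 1.370921 rad and θ = 126.75° = 2.212205 rad:
sin φ₂ = sin φ₁ cos δ + cos φ₁ sin δ cos θ = (0.980091)(0.020491) + (0.198547)(0.999790)(-0.598325) = -0.098688
φ₂ = asin(-0.098688) = -0.098848 rad = -5.664°.
Δλ = atan2( sin θ sin δ cos φ₁ , cos δ − sin φ₁ sin φ₂ ) = atan2(0.159053, 0.117214) = 0.935701 rad = 53.612°.
λ₂ = λ₁ + Δλ = 73.303°.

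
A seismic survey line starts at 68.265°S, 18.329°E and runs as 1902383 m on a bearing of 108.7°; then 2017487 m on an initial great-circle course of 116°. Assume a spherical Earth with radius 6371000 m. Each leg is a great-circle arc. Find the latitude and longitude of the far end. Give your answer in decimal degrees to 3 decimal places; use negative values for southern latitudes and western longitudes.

latitude -68.352°, longitude 113.975°

Apply the spherical direct solution leg by leg, carrying full precision between legs.
Leg 1: from (-68.265°, 18.329°), δ = 1902383/6371000 = 0.298600 rad, θ = 108.7° → φ = -67.328°, λ = 64.626°.
Leg 2: from (-67.328°, 64.626°), δ = 2017487/6371000 = 0.316667 rad, θ = 116° → φ = -68.352°, λ = 113.975°.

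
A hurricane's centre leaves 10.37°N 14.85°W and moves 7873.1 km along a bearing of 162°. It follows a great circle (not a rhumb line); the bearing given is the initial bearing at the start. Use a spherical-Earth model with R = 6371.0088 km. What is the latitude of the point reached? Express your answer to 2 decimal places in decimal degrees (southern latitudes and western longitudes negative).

δ = 7873.1/6371.0088 = 1.235770 rad (70.8044°).
Start latitude φ₁ = 0.180991 rad; initial bearing θ = 2.827433 rad.
Applying the spherical law of cosines for sides, sin φ₂ = sin φ₁ cos δ + cos φ₁ sin δ cos θ = -0.824324, so φ₂ = -55.52°.
Then Δλ = atan2(0.287069, 0.477176) = 0.541595 rad, from sin θ sin δ cos φ₁ over cos δ − sin φ₁ sin φ₂.
λ₂ = -14.85° + 31.03° = 16.18°.

latitude -55.52°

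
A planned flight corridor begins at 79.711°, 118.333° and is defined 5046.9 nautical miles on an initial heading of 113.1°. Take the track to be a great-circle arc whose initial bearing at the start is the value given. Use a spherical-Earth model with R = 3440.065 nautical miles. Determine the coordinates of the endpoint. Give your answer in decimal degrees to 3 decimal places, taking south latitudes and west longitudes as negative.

δ = 5046.9/3440.065 = 1.467094 rad (84.0583°).
Converting: φ₁ = 1.391219 rad, θ = 1.973967 rad.
Destination latitude: φ₂ = arcsin( sin φ₁ cos δ + cos φ₁ sin δ cos θ ) = arcsin(0.032151) = 1.842°.
For the longitude increment, Δλ = atan2( sin θ sin δ cos φ₁, cos δ − sin φ₁ sin φ₂ ) = atan2(0.163410, 0.071882) = 66.256°.
λ₂ = 118.333° + 66.256° = 184.589°, normalized to (−180°, 180°] → -175.411°.

latitude 1.842°, longitude -175.411°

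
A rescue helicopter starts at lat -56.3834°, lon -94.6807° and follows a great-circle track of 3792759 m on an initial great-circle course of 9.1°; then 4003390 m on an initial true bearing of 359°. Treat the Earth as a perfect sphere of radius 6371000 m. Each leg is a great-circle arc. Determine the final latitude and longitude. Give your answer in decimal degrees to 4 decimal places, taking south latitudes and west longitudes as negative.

latitude 13.4820°, longitude -89.7758°

Apply the spherical direct solution leg by leg, carrying full precision between legs.
Leg 1: from (-56.3834°, -94.6807°), δ = 3792759/6371000 = 0.595316 rad, θ = 9.1° → φ = -22.5164°, λ = -89.1713°.
Leg 2: from (-22.5164°, -89.1713°), δ = 4003390/6371000 = 0.628377 rad, θ = 359° → φ = 13.4820°, λ = -89.7758°.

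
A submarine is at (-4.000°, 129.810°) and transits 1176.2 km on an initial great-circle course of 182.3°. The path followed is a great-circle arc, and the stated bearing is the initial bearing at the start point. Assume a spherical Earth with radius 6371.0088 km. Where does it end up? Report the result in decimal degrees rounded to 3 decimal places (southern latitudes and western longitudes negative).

latitude -14.569°, longitude 129.374°

The arc subtends δ = 1176.2/6371.0088 = 0.184618 rad at the centre.
Start latitude φ₁ = -0.069813 rad; initial bearing θ = 3.181735 rad.
Destination latitude: φ₂ = arcsin( sin φ₁ cos δ + cos φ₁ sin δ cos θ ) = arcsin(-0.251547) = -14.569°.
Δλ = atan2( sin θ sin δ cos φ₁ , cos δ − sin φ₁ sin φ₂ ) = atan2(-0.007349, 0.965460) = -0.007612 rad = -0.436°.
λ₂ = 129.810° + -0.436° = 129.374°.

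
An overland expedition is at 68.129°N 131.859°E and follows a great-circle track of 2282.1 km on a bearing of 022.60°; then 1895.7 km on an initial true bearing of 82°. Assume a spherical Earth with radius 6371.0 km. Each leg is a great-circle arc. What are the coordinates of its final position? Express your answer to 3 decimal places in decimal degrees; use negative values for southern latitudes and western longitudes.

latitude 72.185°, longitude -86.329°

Apply the spherical direct solution leg by leg, carrying full precision between legs.
Leg 1: from (68.129°, 131.859°), δ = 2282.1/6371 = 0.358201 rad, θ = 22.6° → φ = 81.767°, λ = -157.939°.
Leg 2: from (81.767°, -157.939°), δ = 1895.7/6371 = 0.297551 rad, θ = 82° → φ = 72.185°, λ = -86.329°.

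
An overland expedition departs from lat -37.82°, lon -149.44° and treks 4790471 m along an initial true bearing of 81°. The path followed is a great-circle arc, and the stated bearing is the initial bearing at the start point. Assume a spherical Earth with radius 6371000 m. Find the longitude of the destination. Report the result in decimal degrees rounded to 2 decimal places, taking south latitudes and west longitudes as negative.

longitude -103.04°

δ = 4790471/6371000 = 0.751918 rad (43.0817°).
Start latitude φ₁ = -0.660084 rad; initial bearing θ = 1.413717 rad.
Applying the spherical law of cosines for sides, sin φ₂ = sin φ₁ cos δ + cos φ₁ sin δ cos θ = -0.363450, so φ₂ = -21.31°.
For the longitude increment, Δλ = atan2( sin θ sin δ cos φ₁, cos δ − sin φ₁ sin φ₂ ) = atan2(0.532919, 0.507518) = 46.40°.
λ₂ = -149.44° + 46.40° = -103.04°.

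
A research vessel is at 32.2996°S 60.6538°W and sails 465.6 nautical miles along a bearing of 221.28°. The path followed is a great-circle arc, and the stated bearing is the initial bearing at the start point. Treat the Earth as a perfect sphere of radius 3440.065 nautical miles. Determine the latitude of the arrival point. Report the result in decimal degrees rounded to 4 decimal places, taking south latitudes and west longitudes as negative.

The arc subtends δ = 465.6/3440.065 = 0.135346 rad at the centre.
Start latitude φ₁ = -0.563734 rad; initial bearing θ = 3.862065 rad.
Applying the spherical law of cosines for sides, sin φ₂ = sin φ₁ cos δ + cos φ₁ sin δ cos θ = -0.615171, so φ₂ = -37.9644°.
Then Δλ = atan2(-0.075246, 0.662140) = -0.113156 rad, from sin θ sin δ cos φ₁ over cos δ − sin φ₁ sin φ₂.
λ₂ = -60.6538° + -6.4833° = -67.1371°.

latitude -37.9644°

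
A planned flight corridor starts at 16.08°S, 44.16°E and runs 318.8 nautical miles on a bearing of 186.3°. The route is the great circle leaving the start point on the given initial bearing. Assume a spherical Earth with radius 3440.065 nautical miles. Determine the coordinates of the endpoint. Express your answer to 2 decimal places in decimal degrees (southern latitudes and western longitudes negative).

δ = 318.8/3440.065 = 0.092673 rad (5.3098°).
With φ₁ = -16.08° = -0.280649 rad and θ = 186.3° = 3.251548 rad:
Applying the spherical law of cosines for sides, sin φ₂ = sin φ₁ cos δ + cos φ₁ sin δ cos θ = -0.364173, so φ₂ = -21.36°.
Then Δλ = atan2(-0.009758, 0.894841) = -0.010904 rad, from sin θ sin δ cos φ₁ over cos δ − sin φ₁ sin φ₂.
λ₂ = λ₁ + Δλ = 43.54°.

latitude -21.36°, longitude 43.54°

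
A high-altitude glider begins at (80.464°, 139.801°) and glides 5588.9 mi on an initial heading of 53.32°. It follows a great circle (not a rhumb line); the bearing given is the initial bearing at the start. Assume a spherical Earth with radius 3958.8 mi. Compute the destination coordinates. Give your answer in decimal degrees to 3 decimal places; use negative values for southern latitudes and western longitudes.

The arc subtends δ = 5588.9/3958.8 = 1.411766 rad at the centre.
With φ₁ = 80.464° = 1.404362 rad and θ = 53.32° = 0.930610 rad:
Destination latitude: φ₂ = arcsin( sin φ₁ cos δ + cos φ₁ sin δ cos θ ) = arcsin(0.253884) = 14.707°.
For the longitude increment, Δλ = atan2( sin θ sin δ cos φ₁, cos δ − sin φ₁ sin φ₂ ) = atan2(0.131186, -0.092015) = 125.046°.
λ₂ = 139.801° + 125.046° = 264.847°, normalized to (−180°, 180°] → -95.153°.

latitude 14.707°, longitude -95.153°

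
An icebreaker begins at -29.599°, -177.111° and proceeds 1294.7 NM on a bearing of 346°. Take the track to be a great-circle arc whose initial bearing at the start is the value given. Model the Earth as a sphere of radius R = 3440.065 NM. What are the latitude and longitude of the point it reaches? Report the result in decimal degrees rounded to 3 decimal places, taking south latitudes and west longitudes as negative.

latitude -8.585°, longitude 177.730°

Central angle δ = d/R = 0.376359 rad.
With φ₁ = -29.599° = -0.516600 rad and θ = 346° = 6.038839 rad:
sin φ₂ = sin φ₁ cos δ + cos φ₁ sin δ cos θ = (-0.493927)(0.930009) + (0.869504)(0.367537)(0.970296) = -0.149274
φ₂ = asin(-0.149274) = -0.149834 rad = -8.585°.
For the longitude increment, Δλ = atan2( sin θ sin δ cos φ₁, cos δ − sin φ₁ sin φ₂ ) = atan2(-0.077312, 0.856278) = -5.159°.
λ₂ = -177.111° + -5.159° = -182.270°, normalized to (−180°, 180°] → 177.730°.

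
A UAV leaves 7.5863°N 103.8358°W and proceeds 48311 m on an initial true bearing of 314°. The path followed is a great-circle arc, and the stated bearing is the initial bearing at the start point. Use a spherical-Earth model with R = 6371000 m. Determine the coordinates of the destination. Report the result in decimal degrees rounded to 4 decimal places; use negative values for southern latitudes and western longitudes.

Central angle δ = d/R = 0.007583 rad.
With φ₁ = 7.5863° = 0.132406 rad and θ = 314° = 5.480334 rad:
Applying the spherical law of cosines for sides, sin φ₂ = sin φ₁ cos δ + cos φ₁ sin δ cos θ = 0.137237, so φ₂ = 7.8880°.
For the longitude increment, Δλ = atan2( sin θ sin δ cos φ₁, cos δ − sin φ₁ sin φ₂ ) = atan2(-0.005407, 0.981853) = -0.3155°.
λ₂ = λ₁ + Δλ = -104.1513°.

latitude 7.8880°, longitude -104.1513°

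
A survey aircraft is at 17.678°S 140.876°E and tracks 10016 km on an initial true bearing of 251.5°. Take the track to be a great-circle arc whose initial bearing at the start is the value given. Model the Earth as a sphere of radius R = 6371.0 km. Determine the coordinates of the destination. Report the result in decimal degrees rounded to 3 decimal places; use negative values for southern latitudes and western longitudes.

latitude -17.573°, longitude 44.999°

Angular distance δ = d/R = 10016 / 6371 = 1.572124 rad.
Converting: φ₁ = -0.308539 rad, θ = 4.389503 rad.
sin φ₂ = sin φ₁ cos δ + cos φ₁ sin δ cos θ = (-0.303667)(-0.001327) + (0.952778)(0.999999)(-0.317305) = -0.301918
φ₂ = asin(-0.301918) = -0.306703 rad = -17.573°.
For the longitude increment, Δλ = atan2( sin θ sin δ cos φ₁, cos δ − sin φ₁ sin φ₂ ) = atan2(-0.903541, -0.093010) = -95.877°.
λ₂ = λ₁ + Δλ = 44.999°.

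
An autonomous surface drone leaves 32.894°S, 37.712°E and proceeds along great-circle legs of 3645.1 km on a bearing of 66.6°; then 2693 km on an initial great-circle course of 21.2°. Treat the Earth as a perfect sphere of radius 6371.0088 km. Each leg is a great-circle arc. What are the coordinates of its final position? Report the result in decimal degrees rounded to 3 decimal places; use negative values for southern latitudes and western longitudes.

latitude 6.653°, longitude 77.432°

Apply the spherical direct solution leg by leg, carrying full precision between legs.
Leg 1: from (-32.894°, 37.712°), δ = 3645.1/6371.0088 = 0.572139 rad, θ = 66.6° → φ = -16.024°, λ = 68.842°.
Leg 2: from (-16.024°, 68.842°), δ = 2693/6371.0088 = 0.422696 rad, θ = 21.2° → φ = 6.653°, λ = 77.432°.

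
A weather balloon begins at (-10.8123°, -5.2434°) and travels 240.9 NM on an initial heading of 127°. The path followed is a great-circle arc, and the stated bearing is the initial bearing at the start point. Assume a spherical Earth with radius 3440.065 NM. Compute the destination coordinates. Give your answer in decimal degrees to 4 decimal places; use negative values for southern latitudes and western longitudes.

latitude -13.2084°, longitude -1.9528°

Angular distance δ = d/R = 240.9 / 3440.065 = 0.070028 rad.
With φ₁ = -10.8123° = -0.188710 rad and θ = 127° = 2.216568 rad:
Destination latitude: φ₂ = arcsin( sin φ₁ cos δ + cos φ₁ sin δ cos θ ) = arcsin(-0.228494) = -13.2084°.
Δλ = atan2( sin θ sin δ cos φ₁ , cos δ − sin φ₁ sin φ₂ ) = atan2(0.054889, 0.954685) = 0.057431 rad = 3.2906°.
Hence λ₂ = -5.2434° + 3.2906° = -1.9528°.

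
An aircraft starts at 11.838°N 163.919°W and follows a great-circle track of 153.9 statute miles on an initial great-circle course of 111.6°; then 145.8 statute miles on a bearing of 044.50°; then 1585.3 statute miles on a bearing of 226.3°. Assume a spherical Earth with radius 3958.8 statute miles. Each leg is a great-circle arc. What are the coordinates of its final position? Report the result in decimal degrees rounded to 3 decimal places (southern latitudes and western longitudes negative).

Apply the spherical direct solution leg by leg, carrying full precision between legs.
Leg 1: from (11.838°, -163.919°), δ = 153.9/3958.8 = 0.038875 rad, θ = 111.6° → φ = 11.010°, λ = -161.809°.
Leg 2: from (11.010°, -161.809°), δ = 145.8/3958.8 = 0.036829 rad, θ = 44.5° → φ = 12.512°, λ = -160.294°.
Leg 3: from (12.512°, -160.294°), δ = 1585.3/3958.8 = 0.400450 rad, θ = 226.3° → φ = -3.637°, λ = -176.698°.

latitude -3.637°, longitude -176.698°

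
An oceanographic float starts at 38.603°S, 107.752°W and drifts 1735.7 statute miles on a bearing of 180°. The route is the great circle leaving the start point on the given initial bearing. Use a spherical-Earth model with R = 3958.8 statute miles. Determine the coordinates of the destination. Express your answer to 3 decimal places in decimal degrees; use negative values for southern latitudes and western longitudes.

The arc subtends δ = 1735.7/3958.8 = 0.438441 rad at the centre.
With φ₁ = -38.603° = -0.673749 rad and θ = 180° = 3.141593 rad:
Applying the spherical law of cosines for sides, sin φ₂ = sin φ₁ cos δ + cos φ₁ sin δ cos θ = -0.896671, so φ₂ = -63.724°.
Then Δλ = atan2(0.000000, 0.345963) = 0.000000 rad, from sin θ sin δ cos φ₁ over cos δ − sin φ₁ sin φ₂.
λ₂ = -107.752° + 0.000° = -107.752°.

latitude -63.724°, longitude -107.752°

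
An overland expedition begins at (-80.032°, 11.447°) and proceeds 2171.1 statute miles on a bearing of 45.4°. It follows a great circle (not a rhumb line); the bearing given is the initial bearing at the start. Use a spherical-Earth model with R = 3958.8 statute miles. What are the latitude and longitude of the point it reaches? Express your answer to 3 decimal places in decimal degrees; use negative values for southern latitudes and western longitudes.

latitude -50.996°, longitude 47.590°

Central angle δ = d/R = 0.548424 rad.
Converting: φ₁ = -1.396822 rad, θ = 0.792379 rad.
Applying the spherical law of cosines for sides, sin φ₂ = sin φ₁ cos δ + cos φ₁ sin δ cos θ = -0.777101, so φ₂ = -50.996°.
Then Δλ = atan2(0.064256, 0.087977) = 0.630818 rad, from sin θ sin δ cos φ₁ over cos δ − sin φ₁ sin φ₂.
λ₂ = 11.447° + 36.143° = 47.590°.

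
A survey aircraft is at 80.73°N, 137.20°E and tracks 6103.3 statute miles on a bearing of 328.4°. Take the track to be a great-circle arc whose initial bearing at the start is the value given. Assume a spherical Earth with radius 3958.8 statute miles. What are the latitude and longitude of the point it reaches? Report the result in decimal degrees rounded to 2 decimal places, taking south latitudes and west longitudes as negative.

latitude 9.55°, longitude -10.72°

Angular distance δ = d/R = 6103.3 / 3958.8 = 1.541705 rad.
Converting: φ₁ = 1.409004 rad, θ = 5.731661 rad.
Destination latitude: φ₂ = arcsin( sin φ₁ cos δ + cos φ₁ sin δ cos θ ) = arcsin(0.165852) = 9.55°.
For the longitude increment, Δλ = atan2( sin θ sin δ cos φ₁, cos δ − sin φ₁ sin φ₂ ) = atan2(-0.084372, -0.134598) = -147.92°.
λ₂ = 137.20° + -147.92° = -10.72°.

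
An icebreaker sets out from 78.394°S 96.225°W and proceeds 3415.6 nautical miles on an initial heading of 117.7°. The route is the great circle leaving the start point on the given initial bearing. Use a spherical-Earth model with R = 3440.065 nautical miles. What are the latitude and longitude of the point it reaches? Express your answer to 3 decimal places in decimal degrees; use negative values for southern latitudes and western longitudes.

latitude -37.838°, longitude 13.882°

δ = 3415.6/3440.065 = 0.992888 rad (56.8883°).
With φ₁ = -78.394° = -1.368233 rad and θ = 117.7° = 2.054253 rad:
Destination latitude: φ₂ = arcsin( sin φ₁ cos δ + cos φ₁ sin δ cos θ ) = arcsin(-0.613435) = -37.838°.
For the longitude increment, Δλ = atan2( sin θ sin δ cos φ₁, cos δ − sin φ₁ sin φ₂ ) = atan2(0.149198, -0.054619) = 110.107°.
λ₂ = -96.225° + 110.107° = 13.882°.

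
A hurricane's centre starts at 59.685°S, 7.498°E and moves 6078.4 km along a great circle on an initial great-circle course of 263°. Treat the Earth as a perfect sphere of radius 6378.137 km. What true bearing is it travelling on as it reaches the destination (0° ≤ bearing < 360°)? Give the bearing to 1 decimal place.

final bearing 323.1°

The arc subtends δ = 6078.4/6378.137 = 0.953006 rad at the centre.
Converting: φ₁ = -1.041700 rad, θ = 4.590216 rad.
Destination latitude: φ₂ = arcsin( sin φ₁ cos δ + cos φ₁ sin δ cos θ ) = arcsin(-0.550177) = -33.379°.
Then Δλ = atan2(-0.408388, 0.104288) = -1.320774 rad, from sin θ sin δ cos φ₁ over cos δ − sin φ₁ sin φ₂.
Hence λ₂ = 7.498° + -75.675° = -68.177°.
The forward bearing on arrival equals the back-azimuth from the destination plus 180°.
Back-azimuth from P₂ (-33.4°, -68.2°) to P₁ (-59.7°, 7.5°), with Δλ' = λ₁ − λ₂ = 75.7°: atan2( sin Δλ' cos φ₁ , cos φ₂ sin φ₁ − sin φ₂ cos φ₁ cos Δλ' ) = 143.1°.
Final bearing = (143.1° + 180°) mod 360° = 323.1°.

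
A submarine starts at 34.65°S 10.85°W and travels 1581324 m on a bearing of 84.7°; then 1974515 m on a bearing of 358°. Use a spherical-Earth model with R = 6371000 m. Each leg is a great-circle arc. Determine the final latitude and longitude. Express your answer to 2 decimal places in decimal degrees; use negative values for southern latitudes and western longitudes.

Apply the spherical direct solution leg by leg, carrying full precision between legs.
Leg 1: from (-34.65°, -10.85°), δ = 1581324/6371000 = 0.248207 rad, θ = 84.7° → φ = -32.17°, λ = 5.95°.
Leg 2: from (-32.17°, 5.95°), δ = 1974515/6371000 = 0.309922 rad, θ = 358° → φ = -14.42°, λ = 5.32°.

latitude -14.42°, longitude 5.32°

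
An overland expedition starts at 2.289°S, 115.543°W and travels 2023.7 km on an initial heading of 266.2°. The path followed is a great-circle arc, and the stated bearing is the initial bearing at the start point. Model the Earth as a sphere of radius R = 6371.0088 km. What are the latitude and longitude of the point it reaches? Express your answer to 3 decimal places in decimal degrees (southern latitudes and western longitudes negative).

The arc subtends δ = 2023.7/6371.0088 = 0.317642 rad at the centre.
Start latitude φ₁ = -0.039951 rad; initial bearing θ = 4.646066 rad.
Destination latitude: φ₂ = arcsin( sin φ₁ cos δ + cos φ₁ sin δ cos θ ) = arcsin(-0.058625) = -3.361°.
Then Δλ = atan2(-0.311392, 0.947633) = -0.317484 rad, from sin θ sin δ cos φ₁ over cos δ − sin φ₁ sin φ₂.
λ₂ = λ₁ + Δλ = -133.734°.

latitude -3.361°, longitude -133.734°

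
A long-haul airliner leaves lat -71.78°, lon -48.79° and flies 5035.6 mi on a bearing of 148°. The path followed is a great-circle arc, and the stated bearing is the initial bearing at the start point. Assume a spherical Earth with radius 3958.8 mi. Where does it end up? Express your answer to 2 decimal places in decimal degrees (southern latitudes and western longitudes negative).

latitude -32.21°, longitude 94.44°

δ = 5035.6/3958.8 = 1.272002 rad (72.8803°).
With φ₁ = -71.78° = -1.252797 rad and θ = 148° = 2.583087 rad:
Applying the spherical law of cosines for sides, sin φ₂ = sin φ₁ cos δ + cos φ₁ sin δ cos θ = -0.533017, so φ₂ = -32.21°.
Then Δλ = atan2(0.158347, -0.211925) = 2.499897 rad, from sin θ sin δ cos φ₁ over cos δ − sin φ₁ sin φ₂.
λ₂ = λ₁ + Δλ = 94.44°.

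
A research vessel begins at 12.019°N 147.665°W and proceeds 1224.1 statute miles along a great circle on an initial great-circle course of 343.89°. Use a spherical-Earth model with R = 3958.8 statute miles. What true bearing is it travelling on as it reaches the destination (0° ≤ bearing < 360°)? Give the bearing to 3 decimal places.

The arc subtends δ = 1224.1/3958.8 = 0.309210 rad at the centre.
Converting: φ₁ = 0.209771 rad, θ = 6.002013 rad.
Destination latitude: φ₂ = arcsin( sin φ₁ cos δ + cos φ₁ sin δ cos θ ) = arcsin(0.484308) = 28.967°.
Then Δλ = atan2(-0.082589, 0.851724) = -0.096664 rad, from sin θ sin δ cos φ₁ over cos δ − sin φ₁ sin φ₂.
λ₂ = -147.665° + -5.538° = -153.203°.
The forward bearing on arrival equals the back-azimuth from the destination plus 180°.
Back-azimuth from P₂ (28.967°, -153.203°) to P₁ (12.019°, -147.665°), with Δλ' = λ₁ − λ₂ = 5.538°: atan2( sin Δλ' cos φ₁ , cos φ₂ sin φ₁ − sin φ₂ cos φ₁ cos Δλ' ) = 161.928°.
Final bearing = (161.928° + 180°) mod 360° = 341.928°.

final bearing 341.928°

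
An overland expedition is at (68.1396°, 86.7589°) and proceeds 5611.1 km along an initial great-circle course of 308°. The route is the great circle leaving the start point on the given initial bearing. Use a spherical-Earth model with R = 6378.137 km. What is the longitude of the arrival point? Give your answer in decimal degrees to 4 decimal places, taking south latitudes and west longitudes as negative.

longitude -21.7250°

The arc subtends δ = 5611.1/6378.137 = 0.879740 rad at the centre.
Start latitude φ₁ = 1.189260 rad; initial bearing θ = 5.375614 rad.
Applying the spherical law of cosines for sides, sin φ₂ = sin φ₁ cos δ + cos φ₁ sin δ cos θ = 0.768168, so φ₂ = 50.1897°.
Δλ = atan2( sin θ sin δ cos φ₁ , cos δ − sin φ₁ sin φ₂ ) = atan2(-0.226096, -0.075580) = -1.893401 rad = -108.4839°.
Hence λ₂ = 86.7589° + -108.4839° = -21.7250°.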